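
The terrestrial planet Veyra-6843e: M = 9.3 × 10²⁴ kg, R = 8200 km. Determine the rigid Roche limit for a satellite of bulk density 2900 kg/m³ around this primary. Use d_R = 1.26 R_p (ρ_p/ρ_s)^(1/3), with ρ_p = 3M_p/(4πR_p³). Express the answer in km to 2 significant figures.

ρ_p = 3M_p/(4πR_p³) = 3 × (9.3 × 10²⁴) / (4π × (8.2 × 10⁶ m)³) = 4000 kg/m³
d_R = 1.26 × 8200 km × (4000/2900)^(1/3)
    = 12000 km

12000 km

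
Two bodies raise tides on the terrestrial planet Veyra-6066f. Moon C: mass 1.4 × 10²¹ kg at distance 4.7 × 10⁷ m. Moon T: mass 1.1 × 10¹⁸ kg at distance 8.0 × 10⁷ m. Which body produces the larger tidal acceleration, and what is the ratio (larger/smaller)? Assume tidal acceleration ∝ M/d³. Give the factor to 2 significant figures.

The tide-raising term goes as M/d³ (the gradient of a 1/d² field).
Moon C: (1.4 × 10²¹) / (4.7 × 10⁷)³ = 1.348 × 10⁻²
Moon T: (1.1 × 10¹⁸) / (8.0 × 10⁷)³ = 2.148 × 10⁻⁶
Ratio (larger/smaller) = 6300

Moon C, by a factor of ≈ 6300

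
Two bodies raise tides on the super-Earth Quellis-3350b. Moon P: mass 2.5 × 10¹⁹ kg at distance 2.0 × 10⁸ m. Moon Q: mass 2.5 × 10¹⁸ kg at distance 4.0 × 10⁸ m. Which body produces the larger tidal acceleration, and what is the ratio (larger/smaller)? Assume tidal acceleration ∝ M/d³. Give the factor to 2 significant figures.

Compare M/d³ for the two perturbers:
Moon P: (2.5 × 10¹⁹) / (2.0 × 10⁸)³ = 3.125 × 10⁻⁶
Moon Q: (2.5 × 10¹⁸) / (4.0 × 10⁸)³ = 3.906 × 10⁻⁸
Ratio (larger/smaller) = 80

Moon P, by a factor of ≈ 80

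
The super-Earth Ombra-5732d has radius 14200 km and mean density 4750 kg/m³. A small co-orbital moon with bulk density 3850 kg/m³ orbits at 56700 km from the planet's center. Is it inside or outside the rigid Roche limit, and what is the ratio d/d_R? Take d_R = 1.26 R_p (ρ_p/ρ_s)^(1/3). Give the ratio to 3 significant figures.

outside; d/d_R ≈ 2.95

d_R = 1.26 × (14200 km) × (4750/3850)^(1/3) = 19190 km
d/d_R = (56700) / (19190) = 2.95
Since d/d_R > 1, the body is outside the Roche limit.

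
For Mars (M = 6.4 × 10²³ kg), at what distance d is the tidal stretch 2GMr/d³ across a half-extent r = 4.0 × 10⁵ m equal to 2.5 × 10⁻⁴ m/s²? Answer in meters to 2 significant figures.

5.2 × 10⁷ m

2GMr/d³ = a_tidal  ⇒  d = (2GMr / a_tidal)^(1/3)
d = (2 × 6.674×10⁻¹¹ × (6.4 × 10²³) × (4.0 × 10⁵) / (2.5 × 10⁻⁴))^(1/3)
  = 5.2 × 10⁷ m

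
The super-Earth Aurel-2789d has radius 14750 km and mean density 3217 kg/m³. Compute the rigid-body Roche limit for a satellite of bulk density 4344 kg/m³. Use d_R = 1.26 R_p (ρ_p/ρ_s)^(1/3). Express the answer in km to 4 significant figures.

16810 km

d_R = 1.26 × 14750 km × (3217/4344)^(1/3)
    = 16810 km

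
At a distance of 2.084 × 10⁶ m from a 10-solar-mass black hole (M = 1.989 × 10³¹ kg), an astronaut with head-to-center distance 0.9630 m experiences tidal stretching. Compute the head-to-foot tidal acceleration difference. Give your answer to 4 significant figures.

5.650 × 10² m/s²

Near-to-far spans 2r, so the tidal difference is twice the near-to-center value: 4GMr/d³.
Δa = 4GMr/d³
   = 4 × (6.674 × 10⁻¹¹) × (1.989 × 10³¹) × (0.9630) / (2.084 × 10⁶)³
   = 5.650 × 10² m/s²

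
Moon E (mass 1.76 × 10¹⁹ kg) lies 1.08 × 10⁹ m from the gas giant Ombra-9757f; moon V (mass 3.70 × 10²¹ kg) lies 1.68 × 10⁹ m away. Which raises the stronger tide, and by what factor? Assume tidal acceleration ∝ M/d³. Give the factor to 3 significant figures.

Tidal stretch scales as M/d³; compute that for each body.
Moon E: (1.76 × 10¹⁹) / (1.08 × 10⁹)³ = 1.397 × 10⁻⁸
Moon V: (3.70 × 10²¹) / (1.68 × 10⁹)³ = 7.803 × 10⁻⁷
Ratio (larger/smaller) = 55.9

Moon V, by a factor of ≈ 55.9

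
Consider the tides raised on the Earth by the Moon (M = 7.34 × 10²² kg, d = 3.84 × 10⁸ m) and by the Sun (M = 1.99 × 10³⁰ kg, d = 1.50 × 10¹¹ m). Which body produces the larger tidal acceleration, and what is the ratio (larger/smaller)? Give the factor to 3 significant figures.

Tidal stretch scales as M/d³; compute that for each body.
The Moon: (7.34 × 10²²) / (3.84 × 10⁸)³ = 1.296 × 10⁻³
The Sun: (1.99 × 10³⁰) / (1.50 × 10¹¹)³ = 5.896 × 10⁻⁴
Ratio (larger/smaller) = 2.20

The Moon, by a factor of ≈ 2.20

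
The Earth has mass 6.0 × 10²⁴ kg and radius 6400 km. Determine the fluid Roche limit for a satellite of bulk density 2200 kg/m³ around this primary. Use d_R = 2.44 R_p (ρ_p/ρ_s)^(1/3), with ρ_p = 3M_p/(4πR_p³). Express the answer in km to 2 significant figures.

21000 km

ρ_p = 3M_p/(4πR_p³) = 3 × (6.0 × 10²⁴) / (4π × (6.4 × 10⁶ m)³) = 5500 kg/m³
d_R = 2.44 × 6400 km × (5500/2200)^(1/3)
    = 21000 km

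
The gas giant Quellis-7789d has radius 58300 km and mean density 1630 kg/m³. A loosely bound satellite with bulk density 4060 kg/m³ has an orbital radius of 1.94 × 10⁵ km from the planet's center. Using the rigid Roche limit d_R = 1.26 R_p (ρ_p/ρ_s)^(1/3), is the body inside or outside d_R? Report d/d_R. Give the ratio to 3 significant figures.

d_R = 1.26 × (58300 km) × (1630/4060)^(1/3) = 54190 km
d/d_R = (1.94 × 10⁵) / (54190) = 3.58
Since d/d_R > 1, the body is outside the Roche limit.

outside; d/d_R ≈ 3.58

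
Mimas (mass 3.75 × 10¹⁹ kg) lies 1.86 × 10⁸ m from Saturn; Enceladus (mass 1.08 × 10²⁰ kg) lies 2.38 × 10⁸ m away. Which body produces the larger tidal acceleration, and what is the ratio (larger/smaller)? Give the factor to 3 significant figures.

Compare M/d³ for the two perturbers:
Mimas: (3.75 × 10¹⁹) / (1.86 × 10⁸)³ = 5.828 × 10⁻⁶
Enceladus: (1.08 × 10²⁰) / (2.38 × 10⁸)³ = 8.011 × 10⁻⁶
Ratio (larger/smaller) = 1.37

Enceladus, by a factor of ≈ 1.37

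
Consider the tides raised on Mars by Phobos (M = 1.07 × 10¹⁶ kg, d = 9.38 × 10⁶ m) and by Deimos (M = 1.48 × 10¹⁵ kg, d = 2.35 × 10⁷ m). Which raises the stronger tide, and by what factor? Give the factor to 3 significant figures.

Tidal acceleration ∝ M/d³, so compare M/d³ for each.
Phobos: (1.07 × 10¹⁶) / (9.38 × 10⁶)³ = 1.297 × 10⁻⁵
Deimos: (1.48 × 10¹⁵) / (2.35 × 10⁷)³ = 1.140 × 10⁻⁷
Ratio (larger/smaller) = 114

Phobos, by a factor of ≈ 114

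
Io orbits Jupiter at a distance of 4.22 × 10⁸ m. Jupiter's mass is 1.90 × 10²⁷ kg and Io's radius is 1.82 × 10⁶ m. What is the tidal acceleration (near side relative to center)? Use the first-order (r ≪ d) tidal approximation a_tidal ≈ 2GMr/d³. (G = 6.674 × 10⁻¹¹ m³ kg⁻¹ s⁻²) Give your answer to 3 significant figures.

6.14 × 10⁻³ m/s²

Δg = 2GMr/d³
   = 2 × (6.674 × 10⁻¹¹) × (1.90 × 10²⁷) × (1.82 × 10⁶) / (4.22 × 10⁸)³
   = 6.14 × 10⁻³ m/s²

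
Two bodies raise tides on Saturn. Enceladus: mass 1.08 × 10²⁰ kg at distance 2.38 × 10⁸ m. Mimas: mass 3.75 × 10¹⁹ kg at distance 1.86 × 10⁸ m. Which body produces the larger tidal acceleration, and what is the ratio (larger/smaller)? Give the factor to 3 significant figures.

Tidal stretch scales as M/d³; compute that for each body.
Enceladus: (1.08 × 10²⁰) / (2.38 × 10⁸)³ = 8.011 × 10⁻⁶
Mimas: (3.75 × 10¹⁹) / (1.86 × 10⁸)³ = 5.828 × 10⁻⁶
Ratio (larger/smaller) = 1.37

Enceladus, by a factor of ≈ 1.37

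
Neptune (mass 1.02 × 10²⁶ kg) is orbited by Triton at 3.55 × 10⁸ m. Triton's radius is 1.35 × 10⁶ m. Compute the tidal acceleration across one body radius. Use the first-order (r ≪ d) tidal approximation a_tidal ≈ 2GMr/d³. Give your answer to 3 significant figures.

4.11 × 10⁻⁴ m/s²

The tidal stretch is the gradient of GM/d² times the body's extent r, hence the 1/d³ dependence.
Δg = 2GMr/d³
   = 2 × (6.674 × 10⁻¹¹) × (1.02 × 10²⁶) × (1.35 × 10⁶) / (3.55 × 10⁸)³
   = 4.11 × 10⁻⁴ m/s²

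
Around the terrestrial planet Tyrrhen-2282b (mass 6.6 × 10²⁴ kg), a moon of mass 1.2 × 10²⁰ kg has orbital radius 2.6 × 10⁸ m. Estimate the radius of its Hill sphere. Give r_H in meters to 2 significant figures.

4.7 × 10⁶ m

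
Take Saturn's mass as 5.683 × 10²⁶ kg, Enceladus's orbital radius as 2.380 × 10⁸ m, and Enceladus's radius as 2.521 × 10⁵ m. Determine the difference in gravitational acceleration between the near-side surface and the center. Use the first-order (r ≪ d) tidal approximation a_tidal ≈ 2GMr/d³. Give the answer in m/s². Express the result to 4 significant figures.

The tidal stretch is the gradient of GM/d² times the body's extent r, hence the 1/d³ dependence.
Δa = 2GMr/d³
   = 2 × (6.674 × 10⁻¹¹) × (5.683 × 10²⁶) × (2.521 × 10⁵) / (2.380 × 10⁸)³
   = 1.419 × 10⁻³ m/s²

1.419 × 10⁻³ m/s²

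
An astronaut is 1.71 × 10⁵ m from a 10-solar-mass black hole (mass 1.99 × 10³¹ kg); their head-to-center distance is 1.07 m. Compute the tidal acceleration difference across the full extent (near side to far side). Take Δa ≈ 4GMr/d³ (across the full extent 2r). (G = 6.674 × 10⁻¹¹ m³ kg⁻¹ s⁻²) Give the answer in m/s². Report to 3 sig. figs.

1.14 × 10⁶ m/s²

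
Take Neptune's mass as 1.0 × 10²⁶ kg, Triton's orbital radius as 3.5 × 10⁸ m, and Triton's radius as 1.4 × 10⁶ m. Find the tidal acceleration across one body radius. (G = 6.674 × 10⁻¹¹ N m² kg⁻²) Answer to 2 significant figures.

4.4 × 10⁻⁴ m/s²

The tidal stretch is the gradient of GM/d² times the body's extent r, hence the 1/d³ dependence.
a_tidal = 2GMr/d³
        = 2 × (6.674 × 10⁻¹¹) × (1.0 × 10²⁶) × (1.4 × 10⁶) / (3.5 × 10⁸)³
        = 4.4 × 10⁻⁴ m/s²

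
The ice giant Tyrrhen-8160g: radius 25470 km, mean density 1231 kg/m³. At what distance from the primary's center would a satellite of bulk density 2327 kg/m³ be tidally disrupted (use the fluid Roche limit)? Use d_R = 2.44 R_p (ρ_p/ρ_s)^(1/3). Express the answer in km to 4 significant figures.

50260 km

d_R = 2.44 × 25470 km × (1231/2327)^(1/3)
    = 50260 km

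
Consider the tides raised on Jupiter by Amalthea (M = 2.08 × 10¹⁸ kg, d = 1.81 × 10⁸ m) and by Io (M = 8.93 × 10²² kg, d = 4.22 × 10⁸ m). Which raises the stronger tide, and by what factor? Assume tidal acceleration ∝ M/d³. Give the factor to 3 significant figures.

Tidal acceleration ∝ M/d³, so compare M/d³ for each.
Amalthea: (2.08 × 10¹⁸) / (1.81 × 10⁸)³ = 3.508 × 10⁻⁷
Io: (8.93 × 10²²) / (4.22 × 10⁸)³ = 1.188 × 10⁻³
Ratio (larger/smaller) = 3390

Io, by a factor of ≈ 3390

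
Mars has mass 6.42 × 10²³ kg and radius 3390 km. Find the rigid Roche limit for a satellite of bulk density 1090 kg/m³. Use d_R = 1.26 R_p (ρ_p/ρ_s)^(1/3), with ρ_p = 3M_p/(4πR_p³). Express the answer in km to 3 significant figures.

6550 km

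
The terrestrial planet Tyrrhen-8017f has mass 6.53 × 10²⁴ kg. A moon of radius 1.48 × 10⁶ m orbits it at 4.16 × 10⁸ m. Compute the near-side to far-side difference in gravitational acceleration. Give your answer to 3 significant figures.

3.58 × 10⁻⁵ m/s²

Δg = 4GMr/d³
   = 4 × (6.674 × 10⁻¹¹) × (6.53 × 10²⁴) × (1.48 × 10⁶) / (4.16 × 10⁸)³
   = 3.58 × 10⁻⁵ m/s²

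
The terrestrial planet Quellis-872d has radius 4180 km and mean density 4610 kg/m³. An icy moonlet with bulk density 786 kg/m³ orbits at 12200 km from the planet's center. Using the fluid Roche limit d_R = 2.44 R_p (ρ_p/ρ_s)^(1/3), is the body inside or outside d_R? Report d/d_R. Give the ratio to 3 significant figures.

d_R = 2.44 × (4180 km) × (4610/786)^(1/3) = 18390 km
d/d_R = (12200) / (18390) = 0.663
Since d/d_R < 1, the body is inside the Roche limit.

inside; d/d_R ≈ 0.663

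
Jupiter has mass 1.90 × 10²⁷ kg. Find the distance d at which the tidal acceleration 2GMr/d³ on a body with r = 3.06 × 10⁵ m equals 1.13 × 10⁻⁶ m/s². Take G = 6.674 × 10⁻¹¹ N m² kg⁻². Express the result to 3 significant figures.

2GMr/d³ = a_tidal  ⇒  d = (2GMr / a_tidal)^(1/3)
d = (2 × 6.674×10⁻¹¹ × (1.90 × 10²⁷) × (3.06 × 10⁵) / (1.13 × 10⁻⁶))^(1/3)
  = 4.10 × 10⁹ m

4.10 × 10⁹ m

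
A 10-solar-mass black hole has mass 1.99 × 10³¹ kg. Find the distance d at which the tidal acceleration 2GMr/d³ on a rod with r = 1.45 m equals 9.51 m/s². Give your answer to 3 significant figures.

2GMr/d³ = a_tidal  ⇒  d = (2GMr / a_tidal)^(1/3)
d = (2 × 6.674×10⁻¹¹ × (1.99 × 10³¹) × (1.45) / (9.51))^(1/3)
  = 7.40 × 10⁶ m

7.40 × 10⁶ m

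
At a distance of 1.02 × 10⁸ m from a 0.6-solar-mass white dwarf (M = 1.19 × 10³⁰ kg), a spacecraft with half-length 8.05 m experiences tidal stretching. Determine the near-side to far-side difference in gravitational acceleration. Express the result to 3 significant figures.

Δa = 4GMr/d³
   = 4 × (6.674 × 10⁻¹¹) × (1.19 × 10³⁰) × (8.05) / (1.02 × 10⁸)³
   = 2.41 × 10⁻³ m/s²

2.41 × 10⁻³ m/s²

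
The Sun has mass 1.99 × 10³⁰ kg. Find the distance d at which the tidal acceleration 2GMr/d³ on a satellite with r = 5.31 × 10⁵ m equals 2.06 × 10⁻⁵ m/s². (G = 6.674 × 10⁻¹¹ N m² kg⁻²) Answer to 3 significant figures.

1.90 × 10¹⁰ m

2GMr/d³ = a_tidal  ⇒  d = (2GMr / a_tidal)^(1/3)
d = (2 × 6.674×10⁻¹¹ × (1.99 × 10³⁰) × (5.31 × 10⁵) / (2.06 × 10⁻⁵))^(1/3)
  = 1.90 × 10¹⁰ m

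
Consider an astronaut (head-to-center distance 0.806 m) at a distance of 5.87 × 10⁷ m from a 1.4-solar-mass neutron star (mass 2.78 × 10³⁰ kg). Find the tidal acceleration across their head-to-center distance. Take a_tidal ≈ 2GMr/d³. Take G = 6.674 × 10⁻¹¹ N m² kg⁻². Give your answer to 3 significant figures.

1.48 × 10⁻³ m/s²

a_tidal = 2GMr/d³
        = 2 × (6.674 × 10⁻¹¹) × (2.78 × 10³⁰) × (0.806) / (5.87 × 10⁷)³
        = 1.48 × 10⁻³ m/s²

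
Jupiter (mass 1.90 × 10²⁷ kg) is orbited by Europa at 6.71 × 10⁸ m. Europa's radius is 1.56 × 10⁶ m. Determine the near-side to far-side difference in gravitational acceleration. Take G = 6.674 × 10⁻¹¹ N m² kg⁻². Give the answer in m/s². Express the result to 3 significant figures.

2.62 × 10⁻³ m/s²

a_tidal = 4GMr/d³
        = 4 × (6.674 × 10⁻¹¹) × (1.90 × 10²⁷) × (1.56 × 10⁶) / (6.71 × 10⁸)³
        = 2.62 × 10⁻³ m/s²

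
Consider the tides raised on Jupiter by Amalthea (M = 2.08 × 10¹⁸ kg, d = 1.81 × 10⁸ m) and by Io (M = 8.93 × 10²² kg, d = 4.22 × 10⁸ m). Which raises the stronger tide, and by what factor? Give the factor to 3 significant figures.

Compare M/d³ for the two perturbers:
Amalthea: (2.08 × 10¹⁸) / (1.81 × 10⁸)³ = 3.508 × 10⁻⁷
Io: (8.93 × 10²²) / (4.22 × 10⁸)³ = 1.188 × 10⁻³
Ratio (larger/smaller) = 3390

Io, by a factor of ≈ 3390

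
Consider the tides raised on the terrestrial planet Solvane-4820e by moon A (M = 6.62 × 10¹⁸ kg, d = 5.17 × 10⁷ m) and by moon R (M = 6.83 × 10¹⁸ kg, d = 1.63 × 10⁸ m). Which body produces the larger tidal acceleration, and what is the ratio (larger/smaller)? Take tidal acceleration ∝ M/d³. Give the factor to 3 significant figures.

Compare M/d³ for the two perturbers:
Moon A: (6.62 × 10¹⁸) / (5.17 × 10⁷)³ = 4.791 × 10⁻⁵
Moon R: (6.83 × 10¹⁸) / (1.63 × 10⁸)³ = 1.577 × 10⁻⁶
Ratio (larger/smaller) = 30.4

Moon A, by a factor of ≈ 30.4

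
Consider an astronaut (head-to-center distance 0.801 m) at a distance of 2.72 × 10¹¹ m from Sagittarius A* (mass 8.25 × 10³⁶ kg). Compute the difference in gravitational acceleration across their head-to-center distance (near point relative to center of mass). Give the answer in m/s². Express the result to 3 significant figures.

The tidal stretch is the gradient of GM/d² times the body's extent r, hence the 1/d³ dependence.
Δa = 2GMr/d³
   = 2 × (6.674 × 10⁻¹¹) × (8.25 × 10³⁶) × (0.801) / (2.72 × 10¹¹)³
   = 4.38 × 10⁻⁸ m/s²

4.38 × 10⁻⁸ m/s²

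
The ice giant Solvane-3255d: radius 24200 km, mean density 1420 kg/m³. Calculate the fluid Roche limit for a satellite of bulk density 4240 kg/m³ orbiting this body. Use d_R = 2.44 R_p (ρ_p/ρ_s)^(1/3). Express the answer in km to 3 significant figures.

d_R = 2.44 × 24200 km × (1420/4240)^(1/3)
    = 41000 km

41000 km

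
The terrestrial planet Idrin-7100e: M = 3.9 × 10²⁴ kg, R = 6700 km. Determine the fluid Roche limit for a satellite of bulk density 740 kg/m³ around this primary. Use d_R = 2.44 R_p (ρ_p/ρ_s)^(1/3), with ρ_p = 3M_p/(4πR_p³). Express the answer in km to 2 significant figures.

ρ_p = 3M_p/(4πR_p³) = 3 × (3.9 × 10²⁴) / (4π × (6.7 × 10⁶ m)³) = 3100 kg/m³
d_R = 2.44 × 6700 km × (3100/740)^(1/3)
    = 26000 km

26000 km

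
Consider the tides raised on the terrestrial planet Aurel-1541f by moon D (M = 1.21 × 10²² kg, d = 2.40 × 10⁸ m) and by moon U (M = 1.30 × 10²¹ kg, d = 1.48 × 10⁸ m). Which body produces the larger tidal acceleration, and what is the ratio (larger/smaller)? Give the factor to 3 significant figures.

Moon D, by a factor of ≈ 2.18

Compare M/d³ for the two perturbers:
Moon D: (1.21 × 10²²) / (2.40 × 10⁸)³ = 8.753 × 10⁻⁴
Moon U: (1.30 × 10²¹) / (1.48 × 10⁸)³ = 4.010 × 10⁻⁴
Ratio (larger/smaller) = 2.18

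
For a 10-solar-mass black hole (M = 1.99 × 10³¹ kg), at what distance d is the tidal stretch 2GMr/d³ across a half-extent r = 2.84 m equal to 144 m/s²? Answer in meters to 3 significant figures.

2GMr/d³ = a_tidal  ⇒  d = (2GMr / a_tidal)^(1/3)
d = (2 × 6.674×10⁻¹¹ × (1.99 × 10³¹) × (2.84) / (144))^(1/3)
  = 3.74 × 10⁶ m

3.74 × 10⁶ m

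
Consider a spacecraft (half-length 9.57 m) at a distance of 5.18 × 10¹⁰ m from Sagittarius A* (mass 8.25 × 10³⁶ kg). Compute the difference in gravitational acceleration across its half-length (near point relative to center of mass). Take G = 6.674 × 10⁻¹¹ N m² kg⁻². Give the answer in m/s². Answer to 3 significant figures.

7.58 × 10⁻⁵ m/s²

The tidal stretch is the gradient of GM/d² times the body's extent r, hence the 1/d³ dependence.
Δg = 2GMr/d³
   = 2 × (6.674 × 10⁻¹¹) × (8.25 × 10³⁶) × (9.57) / (5.18 × 10¹⁰)³
   = 7.58 × 10⁻⁵ m/s²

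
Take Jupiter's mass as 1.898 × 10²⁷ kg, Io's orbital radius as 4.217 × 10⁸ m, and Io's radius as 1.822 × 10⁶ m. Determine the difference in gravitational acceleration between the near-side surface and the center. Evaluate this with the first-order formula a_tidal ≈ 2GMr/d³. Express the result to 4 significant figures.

6.155 × 10⁻³ m/s²

Since r ≪ d, expand the inverse-square field across one radius to get the leading 2GMr/d³ term.
a_tidal = 2GMr/d³
        = 2 × (6.674 × 10⁻¹¹) × (1.898 × 10²⁷) × (1.822 × 10⁶) / (4.217 × 10⁸)³
        = 6.155 × 10⁻³ m/s²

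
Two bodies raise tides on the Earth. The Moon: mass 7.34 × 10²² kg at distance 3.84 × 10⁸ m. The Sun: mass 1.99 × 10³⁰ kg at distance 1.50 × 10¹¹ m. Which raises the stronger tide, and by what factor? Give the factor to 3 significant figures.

The Moon, by a factor of ≈ 2.20

Tidal stretch scales as M/d³; compute that for each body.
The Moon: (7.34 × 10²²) / (3.84 × 10⁸)³ = 1.296 × 10⁻³
The Sun: (1.99 × 10³⁰) / (1.50 × 10¹¹)³ = 5.896 × 10⁻⁴
Ratio (larger/smaller) = 2.20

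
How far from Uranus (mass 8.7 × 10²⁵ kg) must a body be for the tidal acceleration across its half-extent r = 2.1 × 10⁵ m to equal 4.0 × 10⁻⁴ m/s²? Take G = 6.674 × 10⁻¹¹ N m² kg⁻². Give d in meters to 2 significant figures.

1.8 × 10⁸ m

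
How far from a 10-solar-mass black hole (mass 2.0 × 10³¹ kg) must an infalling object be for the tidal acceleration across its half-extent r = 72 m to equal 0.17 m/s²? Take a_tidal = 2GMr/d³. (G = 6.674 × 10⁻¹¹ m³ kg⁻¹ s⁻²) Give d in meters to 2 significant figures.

2GMr/d³ = a_tidal  ⇒  d = (2GMr / a_tidal)^(1/3)
d = (2 × 6.674×10⁻¹¹ × (2.0 × 10³¹) × (72) / (0.17))^(1/3)
  = 1.0 × 10⁸ m

1.0 × 10⁸ m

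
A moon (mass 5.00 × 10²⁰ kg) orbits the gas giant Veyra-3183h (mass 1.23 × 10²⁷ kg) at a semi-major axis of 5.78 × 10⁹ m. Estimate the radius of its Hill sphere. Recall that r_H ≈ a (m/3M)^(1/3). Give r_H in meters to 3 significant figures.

2.97 × 10⁷ m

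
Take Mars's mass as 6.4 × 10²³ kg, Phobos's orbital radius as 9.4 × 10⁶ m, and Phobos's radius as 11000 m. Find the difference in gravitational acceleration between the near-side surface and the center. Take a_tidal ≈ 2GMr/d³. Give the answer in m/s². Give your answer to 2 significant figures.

Δa = 2GMr/d³
   = 2 × (6.674 × 10⁻¹¹) × (6.4 × 10²³) × (11000) / (9.4 × 10⁶)³
   = 1.1 × 10⁻³ m/s²

1.1 × 10⁻³ m/s²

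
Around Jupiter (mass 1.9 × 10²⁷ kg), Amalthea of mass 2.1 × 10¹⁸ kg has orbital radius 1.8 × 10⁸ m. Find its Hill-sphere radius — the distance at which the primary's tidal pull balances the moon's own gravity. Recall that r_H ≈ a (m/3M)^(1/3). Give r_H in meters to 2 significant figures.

1.3 × 10⁵ m

r_H ≈ a (m/3M)^(1/3)
    = (1.8 × 10⁸) × (2.1 × 10¹⁸ / (3 × 1.9 × 10²⁷))^(1/3)
    = 1.3 × 10⁵ m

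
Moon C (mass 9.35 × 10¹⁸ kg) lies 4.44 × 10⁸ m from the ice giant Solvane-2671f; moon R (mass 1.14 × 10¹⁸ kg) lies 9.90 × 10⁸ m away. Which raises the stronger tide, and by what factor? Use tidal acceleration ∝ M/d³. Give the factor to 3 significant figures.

Compare M/d³ for the two perturbers:
Moon C: (9.35 × 10¹⁸) / (4.44 × 10⁸)³ = 1.068 × 10⁻⁷
Moon R: (1.14 × 10¹⁸) / (9.90 × 10⁸)³ = 1.175 × 10⁻⁹
Ratio (larger/smaller) = 90.9

Moon C, by a factor of ≈ 90.9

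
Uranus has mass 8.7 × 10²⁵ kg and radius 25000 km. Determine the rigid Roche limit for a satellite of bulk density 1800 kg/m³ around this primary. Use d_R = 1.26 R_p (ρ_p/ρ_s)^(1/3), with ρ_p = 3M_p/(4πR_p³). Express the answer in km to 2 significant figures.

28000 km

ρ_p = 3M_p/(4πR_p³) = 3 × (8.7 × 10²⁵) / (4π × (2.5 × 10⁷ m)³) = 1300 kg/m³
d_R = 1.26 × 25000 km × (1300/1800)^(1/3)
    = 28000 km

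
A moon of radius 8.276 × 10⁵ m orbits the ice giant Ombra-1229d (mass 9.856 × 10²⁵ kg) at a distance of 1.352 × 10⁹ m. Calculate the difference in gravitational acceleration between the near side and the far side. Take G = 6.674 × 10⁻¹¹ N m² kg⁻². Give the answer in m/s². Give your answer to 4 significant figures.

8.811 × 10⁻⁶ m/s²

a_tidal = 4GMr/d³
        = 4 × (6.674 × 10⁻¹¹) × (9.856 × 10²⁵) × (8.276 × 10⁵) / (1.352 × 10⁹)³
        = 8.811 × 10⁻⁶ m/s²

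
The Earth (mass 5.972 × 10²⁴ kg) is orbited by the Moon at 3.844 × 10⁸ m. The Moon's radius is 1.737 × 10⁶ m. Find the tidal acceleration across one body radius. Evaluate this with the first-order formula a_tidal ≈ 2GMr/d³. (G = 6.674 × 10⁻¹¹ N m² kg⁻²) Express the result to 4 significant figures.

Δg = 2GMr/d³
   = 2 × (6.674 × 10⁻¹¹) × (5.972 × 10²⁴) × (1.737 × 10⁶) / (3.844 × 10⁸)³
   = 2.438 × 10⁻⁵ m/s²

2.438 × 10⁻⁵ m/s²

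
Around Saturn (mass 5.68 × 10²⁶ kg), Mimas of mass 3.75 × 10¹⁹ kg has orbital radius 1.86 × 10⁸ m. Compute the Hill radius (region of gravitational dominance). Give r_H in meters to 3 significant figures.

5.21 × 10⁵ m

r_H ≈ a (m/3M)^(1/3)
    = (1.86 × 10⁸) × (3.75 × 10¹⁹ / (3 × 5.68 × 10²⁶))^(1/3)
    = 5.21 × 10⁵ m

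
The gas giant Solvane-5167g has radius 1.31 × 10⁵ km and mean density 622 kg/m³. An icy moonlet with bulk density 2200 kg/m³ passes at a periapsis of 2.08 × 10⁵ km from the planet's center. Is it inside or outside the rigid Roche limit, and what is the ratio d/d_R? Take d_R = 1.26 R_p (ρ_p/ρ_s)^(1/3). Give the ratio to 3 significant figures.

outside; d/d_R ≈ 1.92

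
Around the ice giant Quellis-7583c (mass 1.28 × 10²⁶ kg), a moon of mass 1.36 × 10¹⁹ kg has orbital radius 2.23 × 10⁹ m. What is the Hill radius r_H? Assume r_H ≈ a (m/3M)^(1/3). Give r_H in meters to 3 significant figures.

7.32 × 10⁶ m

r_H ≈ a (m/3M)^(1/3)
    = (2.23 × 10⁹) × (1.36 × 10¹⁹ / (3 × 1.28 × 10²⁶))^(1/3)
    = 7.32 × 10⁶ m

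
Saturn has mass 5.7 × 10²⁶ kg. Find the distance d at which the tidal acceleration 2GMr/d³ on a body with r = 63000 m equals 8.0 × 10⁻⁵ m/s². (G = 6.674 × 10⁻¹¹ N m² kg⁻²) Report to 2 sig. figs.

3.9 × 10⁸ m

2GMr/d³ = a_tidal  ⇒  d = (2GMr / a_tidal)^(1/3)
d = (2 × 6.674×10⁻¹¹ × (5.7 × 10²⁶) × (63000) / (8.0 × 10⁻⁵))^(1/3)
  = 3.9 × 10⁸ m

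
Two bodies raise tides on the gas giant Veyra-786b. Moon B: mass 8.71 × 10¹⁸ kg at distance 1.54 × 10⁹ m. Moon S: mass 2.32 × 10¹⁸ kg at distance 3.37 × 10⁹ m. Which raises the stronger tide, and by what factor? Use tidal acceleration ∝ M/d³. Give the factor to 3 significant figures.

Compare M/d³ for the two perturbers:
Moon B: (8.71 × 10¹⁸) / (1.54 × 10⁹)³ = 2.385 × 10⁻⁹
Moon S: (2.32 × 10¹⁸) / (3.37 × 10⁹)³ = 6.062 × 10⁻¹¹
Ratio (larger/smaller) = 39.3

Moon B, by a factor of ≈ 39.3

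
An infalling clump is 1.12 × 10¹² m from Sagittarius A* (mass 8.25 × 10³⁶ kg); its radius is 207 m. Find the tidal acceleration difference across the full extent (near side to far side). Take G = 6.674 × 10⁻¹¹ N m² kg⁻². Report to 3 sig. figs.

3.25 × 10⁻⁷ m/s²

a_tidal = 4GMr/d³
        = 4 × (6.674 × 10⁻¹¹) × (8.25 × 10³⁶) × (207) / (1.12 × 10¹²)³
        = 3.25 × 10⁻⁷ m/s²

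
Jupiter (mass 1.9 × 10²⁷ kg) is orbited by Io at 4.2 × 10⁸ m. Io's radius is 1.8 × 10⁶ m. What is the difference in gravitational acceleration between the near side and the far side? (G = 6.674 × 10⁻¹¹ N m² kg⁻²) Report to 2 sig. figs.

1.2 × 10⁻² m/s²

Differencing GM/(d−r)² and GM/(d+r)² to first order in r/d gives 4GMr/d³.
Δg = 4GMr/d³
   = 4 × (6.674 × 10⁻¹¹) × (1.9 × 10²⁷) × (1.8 × 10⁶) / (4.2 × 10⁸)³
   = 1.2 × 10⁻² m/s²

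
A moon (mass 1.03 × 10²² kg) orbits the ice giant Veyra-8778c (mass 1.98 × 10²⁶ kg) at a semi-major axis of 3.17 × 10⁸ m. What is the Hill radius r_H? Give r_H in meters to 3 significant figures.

8.20 × 10⁶ m

r_H ≈ a (m/3M)^(1/3)
    = (3.17 × 10⁸) × (1.03 × 10²² / (3 × 1.98 × 10²⁶))^(1/3)
    = 8.20 × 10⁶ m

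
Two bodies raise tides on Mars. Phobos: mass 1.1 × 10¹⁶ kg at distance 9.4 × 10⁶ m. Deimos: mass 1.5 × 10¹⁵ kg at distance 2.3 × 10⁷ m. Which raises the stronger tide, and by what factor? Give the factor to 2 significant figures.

The tide-raising term goes as M/d³ (the gradient of a 1/d² field).
Phobos: (1.1 × 10¹⁶) / (9.4 × 10⁶)³ = 1.324 × 10⁻⁵
Deimos: (1.5 × 10¹⁵) / (2.3 × 10⁷)³ = 1.233 × 10⁻⁷
Ratio (larger/smaller) = 110

Phobos, by a factor of ≈ 110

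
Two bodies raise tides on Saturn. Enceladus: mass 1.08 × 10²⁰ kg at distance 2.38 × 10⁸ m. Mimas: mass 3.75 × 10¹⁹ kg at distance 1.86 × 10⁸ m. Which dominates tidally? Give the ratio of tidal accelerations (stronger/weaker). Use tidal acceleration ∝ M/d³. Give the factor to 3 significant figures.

Tidal stretch scales as M/d³; compute that for each body.
Enceladus: (1.08 × 10²⁰) / (2.38 × 10⁸)³ = 8.011 × 10⁻⁶
Mimas: (3.75 × 10¹⁹) / (1.86 × 10⁸)³ = 5.828 × 10⁻⁶
Ratio (larger/smaller) = 1.37

Enceladus, by a factor of ≈ 1.37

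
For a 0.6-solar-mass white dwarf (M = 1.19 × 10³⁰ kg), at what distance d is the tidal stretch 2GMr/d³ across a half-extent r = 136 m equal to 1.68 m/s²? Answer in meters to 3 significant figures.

2GMr/d³ = a_tidal  ⇒  d = (2GMr / a_tidal)^(1/3)
d = (2 × 6.674×10⁻¹¹ × (1.19 × 10³⁰) × (136) / (1.68))^(1/3)
  = 2.34 × 10⁷ m

2.34 × 10⁷ m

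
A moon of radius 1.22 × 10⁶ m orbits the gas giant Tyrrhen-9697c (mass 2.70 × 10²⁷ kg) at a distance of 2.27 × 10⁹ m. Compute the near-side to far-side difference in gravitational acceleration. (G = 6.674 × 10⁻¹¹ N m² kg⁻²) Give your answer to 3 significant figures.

7.52 × 10⁻⁵ m/s²

Differencing GM/(d−r)² and GM/(d+r)² to first order in r/d gives 4GMr/d³.
Δg = 4GMr/d³
   = 4 × (6.674 × 10⁻¹¹) × (2.70 × 10²⁷) × (1.22 × 10⁶) / (2.27 × 10⁹)³
   = 7.52 × 10⁻⁵ m/s²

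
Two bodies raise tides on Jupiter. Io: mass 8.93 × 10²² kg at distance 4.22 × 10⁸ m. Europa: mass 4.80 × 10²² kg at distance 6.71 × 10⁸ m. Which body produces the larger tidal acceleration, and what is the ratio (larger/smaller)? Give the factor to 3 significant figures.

Io, by a factor of ≈ 7.48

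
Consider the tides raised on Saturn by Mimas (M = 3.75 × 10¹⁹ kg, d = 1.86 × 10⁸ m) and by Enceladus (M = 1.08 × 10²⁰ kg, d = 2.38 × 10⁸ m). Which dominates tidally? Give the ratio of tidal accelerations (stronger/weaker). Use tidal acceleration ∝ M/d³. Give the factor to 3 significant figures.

Enceladus, by a factor of ≈ 1.37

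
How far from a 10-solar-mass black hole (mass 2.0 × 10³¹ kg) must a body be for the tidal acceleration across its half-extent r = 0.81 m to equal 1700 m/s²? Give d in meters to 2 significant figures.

2GMr/d³ = a_tidal  ⇒  d = (2GMr / a_tidal)^(1/3)
d = (2 × 6.674×10⁻¹¹ × (2.0 × 10³¹) × (0.81) / (1700))^(1/3)
  = 1.1 × 10⁶ m

1.1 × 10⁶ m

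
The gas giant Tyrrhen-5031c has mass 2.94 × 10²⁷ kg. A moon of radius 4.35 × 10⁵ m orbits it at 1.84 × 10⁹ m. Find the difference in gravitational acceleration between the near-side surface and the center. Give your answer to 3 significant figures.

Δg = 2GMr/d³
   = 2 × (6.674 × 10⁻¹¹) × (2.94 × 10²⁷) × (4.35 × 10⁵) / (1.84 × 10⁹)³
   = 2.74 × 10⁻⁵ m/s²

2.74 × 10⁻⁵ m/s²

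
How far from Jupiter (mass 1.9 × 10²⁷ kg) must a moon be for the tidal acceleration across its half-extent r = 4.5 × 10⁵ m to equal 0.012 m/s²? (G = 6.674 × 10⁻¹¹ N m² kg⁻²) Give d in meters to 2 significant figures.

2GMr/d³ = a_tidal  ⇒  d = (2GMr / a_tidal)^(1/3)
d = (2 × 6.674×10⁻¹¹ × (1.9 × 10²⁷) × (4.5 × 10⁵) / (0.012))^(1/3)
  = 2.1 × 10⁸ m

2.1 × 10⁸ m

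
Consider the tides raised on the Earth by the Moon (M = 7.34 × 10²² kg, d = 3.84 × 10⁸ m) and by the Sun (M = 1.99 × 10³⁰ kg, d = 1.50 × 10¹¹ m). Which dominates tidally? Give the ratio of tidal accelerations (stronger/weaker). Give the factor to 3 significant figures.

The Moon, by a factor of ≈ 2.20

Tidal acceleration ∝ M/d³, so compare M/d³ for each.
The Moon: (7.34 × 10²²) / (3.84 × 10⁸)³ = 1.296 × 10⁻³
The Sun: (1.99 × 10³⁰) / (1.50 × 10¹¹)³ = 5.896 × 10⁻⁴
Ratio (larger/smaller) = 2.20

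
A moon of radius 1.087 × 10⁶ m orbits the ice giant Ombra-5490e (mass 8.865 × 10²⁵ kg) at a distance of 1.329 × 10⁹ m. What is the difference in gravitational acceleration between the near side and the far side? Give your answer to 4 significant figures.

Δg = 4GMr/d³
   = 4 × (6.674 × 10⁻¹¹) × (8.865 × 10²⁵) × (1.087 × 10⁶) / (1.329 × 10⁹)³
   = 1.096 × 10⁻⁵ m/s²

1.096 × 10⁻⁵ m/s²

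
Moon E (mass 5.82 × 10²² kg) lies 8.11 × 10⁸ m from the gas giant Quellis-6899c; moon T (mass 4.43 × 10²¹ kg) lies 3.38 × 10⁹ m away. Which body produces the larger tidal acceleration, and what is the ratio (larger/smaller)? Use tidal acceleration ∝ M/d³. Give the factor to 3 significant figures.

Moon E, by a factor of ≈ 951

Compare M/d³ for the two perturbers:
Moon E: (5.82 × 10²²) / (8.11 × 10⁸)³ = 1.091 × 10⁻⁴
Moon T: (4.43 × 10²¹) / (3.38 × 10⁹)³ = 1.147 × 10⁻⁷
Ratio (larger/smaller) = 951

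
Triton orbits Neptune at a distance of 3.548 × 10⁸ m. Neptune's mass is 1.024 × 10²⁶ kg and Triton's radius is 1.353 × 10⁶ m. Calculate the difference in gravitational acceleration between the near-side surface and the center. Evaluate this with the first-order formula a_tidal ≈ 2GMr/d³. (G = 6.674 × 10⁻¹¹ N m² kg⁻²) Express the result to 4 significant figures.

Δg = 2GMr/d³
   = 2 × (6.674 × 10⁻¹¹) × (1.024 × 10²⁶) × (1.353 × 10⁶) / (3.548 × 10⁸)³
   = 4.141 × 10⁻⁴ m/s²

4.141 × 10⁻⁴ m/s²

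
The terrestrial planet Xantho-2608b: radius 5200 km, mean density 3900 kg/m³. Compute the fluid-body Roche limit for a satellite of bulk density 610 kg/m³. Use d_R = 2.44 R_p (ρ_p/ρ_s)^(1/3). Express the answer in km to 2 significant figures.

d_R = 2.44 × 5200 km × (3900/610)^(1/3)
    = 24000 km

24000 km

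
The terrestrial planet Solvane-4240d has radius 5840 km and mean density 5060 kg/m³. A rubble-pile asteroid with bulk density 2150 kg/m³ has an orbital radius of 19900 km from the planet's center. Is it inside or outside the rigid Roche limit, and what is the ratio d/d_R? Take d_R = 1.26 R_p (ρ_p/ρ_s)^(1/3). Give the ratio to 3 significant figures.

outside; d/d_R ≈ 2.03

d_R = 1.26 × (5840 km) × (5060/2150)^(1/3) = 9788 km
d/d_R = (19900) / (9788) = 2.03
Since d/d_R > 1, the body is outside the Roche limit.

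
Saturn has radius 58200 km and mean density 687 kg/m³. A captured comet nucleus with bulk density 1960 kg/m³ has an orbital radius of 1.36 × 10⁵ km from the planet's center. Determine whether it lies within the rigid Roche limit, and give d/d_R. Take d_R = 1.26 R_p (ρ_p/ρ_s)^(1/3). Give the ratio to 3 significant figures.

d_R = 1.26 × (58200 km) × (687/1960)^(1/3) = 51700 km
d/d_R = (1.36 × 10⁵) / (51700) = 2.63
Since d/d_R > 1, the body is outside the Roche limit.

outside; d/d_R ≈ 2.63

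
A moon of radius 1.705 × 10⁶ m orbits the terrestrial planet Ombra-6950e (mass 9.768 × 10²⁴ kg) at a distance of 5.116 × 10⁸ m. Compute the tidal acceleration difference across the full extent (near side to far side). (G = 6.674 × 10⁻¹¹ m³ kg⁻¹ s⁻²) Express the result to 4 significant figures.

Δg = 4GMr/d³
   = 4 × (6.674 × 10⁻¹¹) × (9.768 × 10²⁴) × (1.705 × 10⁶) / (5.116 × 10⁸)³
   = 3.320 × 10⁻⁵ m/s²

3.320 × 10⁻⁵ m/s²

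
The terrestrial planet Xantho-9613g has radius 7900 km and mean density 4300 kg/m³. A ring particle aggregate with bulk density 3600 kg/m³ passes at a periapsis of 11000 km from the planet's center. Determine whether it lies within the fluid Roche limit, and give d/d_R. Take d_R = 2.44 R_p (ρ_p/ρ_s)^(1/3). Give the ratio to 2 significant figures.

d_R = 2.44 × (7900 km) × (4300/3600)^(1/3) = 20450 km
d/d_R = (11000) / (20450) = 0.54
Since d/d_R < 1, the body is inside the Roche limit.

inside; d/d_R ≈ 0.54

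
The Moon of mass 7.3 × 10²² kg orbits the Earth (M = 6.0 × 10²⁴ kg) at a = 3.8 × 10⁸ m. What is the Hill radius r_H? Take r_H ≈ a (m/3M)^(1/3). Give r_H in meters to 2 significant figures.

r_H ≈ a (m/3M)^(1/3)
    = (3.8 × 10⁸) × (7.3 × 10²² / (3 × 6.0 × 10²⁴))^(1/3)
    = 6.1 × 10⁷ m

6.1 × 10⁷ m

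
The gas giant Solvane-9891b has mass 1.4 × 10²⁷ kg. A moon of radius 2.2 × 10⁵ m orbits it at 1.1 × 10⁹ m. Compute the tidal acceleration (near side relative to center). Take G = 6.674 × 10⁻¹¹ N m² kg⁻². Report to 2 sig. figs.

3.1 × 10⁻⁵ m/s²

Since r ≪ d, expand the inverse-square field across one radius to get the leading 2GMr/d³ term.
Δa = 2GMr/d³
   = 2 × (6.674 × 10⁻¹¹) × (1.4 × 10²⁷) × (2.2 × 10⁵) / (1.1 × 10⁹)³
   = 3.1 × 10⁻⁵ m/s²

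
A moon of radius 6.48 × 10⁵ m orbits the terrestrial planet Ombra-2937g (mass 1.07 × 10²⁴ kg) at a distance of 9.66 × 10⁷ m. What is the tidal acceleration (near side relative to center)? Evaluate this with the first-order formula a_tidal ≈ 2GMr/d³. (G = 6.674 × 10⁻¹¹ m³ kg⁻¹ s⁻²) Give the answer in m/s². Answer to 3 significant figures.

1.03 × 10⁻⁴ m/s²

Δa = 2GMr/d³
   = 2 × (6.674 × 10⁻¹¹) × (1.07 × 10²⁴) × (6.48 × 10⁵) / (9.66 × 10⁷)³
   = 1.03 × 10⁻⁴ m/s²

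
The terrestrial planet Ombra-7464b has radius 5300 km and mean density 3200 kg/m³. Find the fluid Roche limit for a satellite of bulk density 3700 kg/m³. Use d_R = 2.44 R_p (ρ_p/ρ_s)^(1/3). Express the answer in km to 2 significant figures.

12000 km

d_R = 2.44 × 5300 km × (3200/3700)^(1/3)
    = 12000 km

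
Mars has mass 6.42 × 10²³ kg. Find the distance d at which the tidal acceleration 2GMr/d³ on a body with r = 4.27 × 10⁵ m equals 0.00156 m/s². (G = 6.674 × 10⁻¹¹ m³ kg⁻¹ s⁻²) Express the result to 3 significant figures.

2GMr/d³ = a_tidal  ⇒  d = (2GMr / a_tidal)^(1/3)
d = (2 × 6.674×10⁻¹¹ × (6.42 × 10²³) × (4.27 × 10⁵) / (0.00156))^(1/3)
  = 2.86 × 10⁷ m

2.86 × 10⁷ m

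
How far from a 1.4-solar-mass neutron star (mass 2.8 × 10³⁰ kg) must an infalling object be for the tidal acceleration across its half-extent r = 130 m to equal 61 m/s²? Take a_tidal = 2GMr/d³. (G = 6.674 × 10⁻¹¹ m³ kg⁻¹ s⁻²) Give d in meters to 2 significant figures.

2GMr/d³ = a_tidal  ⇒  d = (2GMr / a_tidal)^(1/3)
d = (2 × 6.674×10⁻¹¹ × (2.8 × 10³⁰) × (130) / (61))^(1/3)
  = 9.3 × 10⁶ m

9.3 × 10⁶ m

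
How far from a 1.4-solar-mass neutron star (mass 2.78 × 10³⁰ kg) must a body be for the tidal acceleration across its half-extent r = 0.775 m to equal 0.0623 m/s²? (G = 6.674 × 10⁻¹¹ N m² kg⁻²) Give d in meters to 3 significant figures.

1.67 × 10⁷ m

2GMr/d³ = a_tidal  ⇒  d = (2GMr / a_tidal)^(1/3)
d = (2 × 6.674×10⁻¹¹ × (2.78 × 10³⁰) × (0.775) / (0.0623))^(1/3)
  = 1.67 × 10⁷ m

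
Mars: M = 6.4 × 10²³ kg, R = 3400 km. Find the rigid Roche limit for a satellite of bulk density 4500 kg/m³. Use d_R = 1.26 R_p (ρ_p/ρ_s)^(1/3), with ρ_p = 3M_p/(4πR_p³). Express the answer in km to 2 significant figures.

ρ_p = 3M_p/(4πR_p³) = 3 × (6.4 × 10²³) / (4π × (3.4 × 10⁶ m)³) = 3900 kg/m³
d_R = 1.26 × 3400 km × (3900/4500)^(1/3)
    = 4100 km

4100 km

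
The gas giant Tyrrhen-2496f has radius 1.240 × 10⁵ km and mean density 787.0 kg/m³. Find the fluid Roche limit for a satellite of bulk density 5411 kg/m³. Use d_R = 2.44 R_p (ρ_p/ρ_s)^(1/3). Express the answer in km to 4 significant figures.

d_R = 2.44 × 1.240 × 10⁵ km × (787.0/5411)^(1/3)
    = 1.591 × 10⁵ km

1.591 × 10⁵ km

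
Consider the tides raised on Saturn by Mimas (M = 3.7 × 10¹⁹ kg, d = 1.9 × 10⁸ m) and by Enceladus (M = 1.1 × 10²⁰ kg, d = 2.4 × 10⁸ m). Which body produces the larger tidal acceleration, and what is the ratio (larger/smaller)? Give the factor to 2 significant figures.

The tide-raising term goes as M/d³ (the gradient of a 1/d² field).
Mimas: (3.7 × 10¹⁹) / (1.9 × 10⁸)³ = 5.394 × 10⁻⁶
Enceladus: (1.1 × 10²⁰) / (2.4 × 10⁸)³ = 7.957 × 10⁻⁶
Ratio (larger/smaller) = 1.5

Enceladus, by a factor of ≈ 1.5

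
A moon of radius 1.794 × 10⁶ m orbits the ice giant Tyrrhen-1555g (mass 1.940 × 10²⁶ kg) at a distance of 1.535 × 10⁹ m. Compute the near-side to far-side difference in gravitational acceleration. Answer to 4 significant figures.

2.569 × 10⁻⁵ m/s²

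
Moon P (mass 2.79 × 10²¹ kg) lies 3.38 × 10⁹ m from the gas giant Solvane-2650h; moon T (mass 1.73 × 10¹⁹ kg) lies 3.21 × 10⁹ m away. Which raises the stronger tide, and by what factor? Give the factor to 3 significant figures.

Tidal acceleration ∝ M/d³, so compare M/d³ for each.
Moon P: (2.79 × 10²¹) / (3.38 × 10⁹)³ = 7.225 × 10⁻⁸
Moon T: (1.73 × 10¹⁹) / (3.21 × 10⁹)³ = 5.230 × 10⁻¹⁰
Ratio (larger/smaller) = 138

Moon P, by a factor of ≈ 138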